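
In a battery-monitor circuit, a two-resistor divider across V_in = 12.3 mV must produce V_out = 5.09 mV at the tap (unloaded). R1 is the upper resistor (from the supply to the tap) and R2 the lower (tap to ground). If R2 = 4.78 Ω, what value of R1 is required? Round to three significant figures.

R1 ≈ 6.77 Ω

Required fraction k = V_out/V_in = 0.4138.
So R1 = R2 · (V_in/V_out − 1) = 4.78 × (12.3/5.09 − 1) = 4.78 × 1.417 = 6.771 Ω.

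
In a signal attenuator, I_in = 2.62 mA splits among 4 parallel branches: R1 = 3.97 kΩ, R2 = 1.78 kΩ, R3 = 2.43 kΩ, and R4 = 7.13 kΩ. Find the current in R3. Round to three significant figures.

Conductances: ΣG = 1/3.97 + 1/1.78 + 1/2.43 + 1/7.13 = 1.365 (1/kΩ).
Current divider: I(R3) = I_in · G_k/ΣG = 2.62 × (0.4115/1.365) = 2.62 × 0.3014 = 0.7896 mA.

I ≈ 0.790 mA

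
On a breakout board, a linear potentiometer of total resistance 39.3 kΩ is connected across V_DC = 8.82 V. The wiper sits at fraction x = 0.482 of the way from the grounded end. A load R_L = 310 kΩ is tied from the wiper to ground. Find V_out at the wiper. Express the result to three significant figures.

Split the track: R_lower = x·R_p = 18.94 kΩ, R_upper = (1−x)·R_p = 20.36 kΩ.
Lower segment in parallel with the load: 18.94 ‖ 310 = 17.85 kΩ.
Then V_out = V_DC · 17.85/(20.36 + 17.85) = 4.121 V.

V_out ≈ 4.12 V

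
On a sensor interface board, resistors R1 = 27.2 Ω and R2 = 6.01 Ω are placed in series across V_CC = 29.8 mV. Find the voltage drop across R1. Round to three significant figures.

Series total: ΣR = 27.2 + 6.01 = 33.21 Ω.
V = V_CC · R/ΣR = 29.8 × 0.8190 = 24.41 mV.

V ≈ 24.4 mV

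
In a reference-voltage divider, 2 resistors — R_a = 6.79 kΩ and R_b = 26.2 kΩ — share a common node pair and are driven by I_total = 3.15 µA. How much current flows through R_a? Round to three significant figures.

Two-branch current divider: I_k = I_total · R_other/(R_1 + R_2).
So I = 3.15 × 26.2/32.99 = 2.502 µA.

I ≈ 2.50 µA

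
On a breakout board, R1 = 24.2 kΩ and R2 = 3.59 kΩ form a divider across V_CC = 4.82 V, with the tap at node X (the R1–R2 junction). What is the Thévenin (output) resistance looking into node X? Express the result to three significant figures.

R_th ≈ 3.13 kΩ

Zeroing V_CC shorts the top of R1 to ground, so R_th = R1 ‖ R2 = 3.126 kΩ.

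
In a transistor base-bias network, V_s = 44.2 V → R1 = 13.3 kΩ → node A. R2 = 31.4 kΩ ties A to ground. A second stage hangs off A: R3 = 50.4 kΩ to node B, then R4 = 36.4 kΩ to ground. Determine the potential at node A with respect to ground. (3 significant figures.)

V_A ≈ 28.0 V

The second stage (R3 + R4 = 86.80 kΩ) loads node A in parallel with R2.
Effective lower resistance at A: R2 ‖ 86.80 = 23.06 kΩ.
First divider: V_A = V_s · 23.06/(13.3 + 23.06) = 28.03 V.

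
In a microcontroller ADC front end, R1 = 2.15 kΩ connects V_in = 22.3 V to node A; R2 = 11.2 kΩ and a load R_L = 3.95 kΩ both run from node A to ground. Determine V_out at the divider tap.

The load sits in parallel with R2, giving an effective lower resistance R2' = R2·R_L/(R2+R_L) = 2.920 kΩ.
Now apply the divider: V_out = 22.3 × 0.5759 = 12.84 V.
(Unloaded it would be 18.7 V; the load pulls it down.)

V_out ≈ 12.8 V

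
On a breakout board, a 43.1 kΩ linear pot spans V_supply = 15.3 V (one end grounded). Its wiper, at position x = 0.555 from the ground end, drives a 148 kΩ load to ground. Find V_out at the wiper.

V_out ≈ 7.92 V

The pot divides into 19.18 kΩ above the wiper and 23.92 kΩ below.
R_L loads the lower segment: effective lower R = 20.59 kΩ.
Then V_out = V_supply · 20.59/(19.18 + 20.59) = 7.922 V.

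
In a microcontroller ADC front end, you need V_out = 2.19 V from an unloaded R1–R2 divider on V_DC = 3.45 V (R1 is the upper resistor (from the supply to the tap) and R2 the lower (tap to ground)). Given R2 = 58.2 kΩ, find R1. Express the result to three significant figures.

V_out/V_DC = R2/(R1+R2) = 0.6348.
Rearranging, R1 = R2·(1−k)/k = 58.2 × 0.5753 = 33.48 kΩ.

R1 ≈ 33.5 kΩ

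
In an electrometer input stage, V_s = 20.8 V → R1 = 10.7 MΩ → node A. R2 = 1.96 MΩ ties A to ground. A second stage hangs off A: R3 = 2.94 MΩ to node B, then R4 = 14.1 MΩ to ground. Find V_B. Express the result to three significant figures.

Node A sees R2 in parallel with the series input of stage 2, R3 + R4 = 17.04 MΩ.
R2 ‖ (R3+R4) = 1.758 MΩ.
First divider: V_A = V_s · 1.758/(10.7 + 1.758) = 2.935 V.
V_B = V_A × 0.8275 = 2.429 V.

V_B ≈ 2.43 V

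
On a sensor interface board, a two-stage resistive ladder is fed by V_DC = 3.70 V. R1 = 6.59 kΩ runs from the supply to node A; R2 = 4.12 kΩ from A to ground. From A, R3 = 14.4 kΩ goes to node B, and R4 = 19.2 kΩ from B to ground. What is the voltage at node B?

V_B ≈ 0.756 V

Looking into the second stage from A: R3 + R4 = 33.60 kΩ appears in parallel with R2.
Effective lower resistance at A: R2 ‖ 33.60 = 3.670 kΩ.
First divider: V_A = V_DC · 3.670/(6.59 + 3.670) = 1.323 V.
Stage 2 is unloaded, so V_B = V_A · R4/(R3+R4) = 1.323 × 19.2/33.60 = 0.7563 V.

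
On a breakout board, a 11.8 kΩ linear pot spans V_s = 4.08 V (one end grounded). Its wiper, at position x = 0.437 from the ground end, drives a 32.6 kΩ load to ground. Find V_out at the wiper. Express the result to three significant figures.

Lower segment x·R_p = 5.157 kΩ; upper segment (1−x)·R_p = 6.643 kΩ.
(x·R_p) ‖ R_L = 4.452 kΩ.
V_out = 4.08 × 4.452/(6.643 + 4.452) = 1.637 V.

V_out ≈ 1.64 V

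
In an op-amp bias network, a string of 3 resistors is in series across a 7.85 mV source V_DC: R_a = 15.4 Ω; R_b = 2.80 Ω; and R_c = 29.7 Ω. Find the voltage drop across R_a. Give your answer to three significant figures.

V ≈ 2.52 mV

Series total: ΣR = 15.4 + 2.80 + 29.7 = 47.90 Ω.
By the voltage-divider rule, V = 7.85 × 15.40/47.90 = 2.524 mV.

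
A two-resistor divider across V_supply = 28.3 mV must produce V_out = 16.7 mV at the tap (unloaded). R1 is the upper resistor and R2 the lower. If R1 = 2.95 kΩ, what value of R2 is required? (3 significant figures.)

R2 ≈ 4.25 kΩ

Required fraction k = V_out/V_supply = 0.5901.
So R2 = R1 · V_out/(V_supply − V_out) = 2.95 × 16.7/(28.3 − 16.7) = 2.95 × 1.440 = 4.247 kΩ.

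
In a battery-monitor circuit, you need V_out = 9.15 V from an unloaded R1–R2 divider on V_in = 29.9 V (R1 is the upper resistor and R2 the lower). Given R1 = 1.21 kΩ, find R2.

R2 ≈ 0.534 kΩ

Required fraction k = V_out/V_in = 0.3060.
So R2 = R1 · V_out/(V_in − V_out) = 1.21 × 9.15/(29.9 − 9.15) = 1.21 × 0.4410 = 0.5336 kΩ.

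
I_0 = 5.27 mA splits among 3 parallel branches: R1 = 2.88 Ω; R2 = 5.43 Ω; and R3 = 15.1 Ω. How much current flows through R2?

I ≈ 1.62 mA

Total conductance ΣG = 1/2.88 + 1/5.43 + 1/15.1 = 0.5976 (units of 1/Ω).
Current divider: I(R2) = I_0 · G_k/ΣG = 5.27 × (0.1842/0.5976) = 5.27 × 0.3082 = 1.624 mA.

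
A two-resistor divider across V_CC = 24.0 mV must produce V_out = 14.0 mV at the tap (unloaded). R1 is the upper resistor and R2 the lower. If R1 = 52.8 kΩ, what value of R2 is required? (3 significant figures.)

V_out/V_CC = R2/(R1+R2) = 0.5833.
So R2 = R1 · V_out/(V_CC − V_out) = 52.8 × 14.0/(24.0 − 14.0) = 52.8 × 1.400 = 73.92 kΩ.

R2 ≈ 73.9 kΩ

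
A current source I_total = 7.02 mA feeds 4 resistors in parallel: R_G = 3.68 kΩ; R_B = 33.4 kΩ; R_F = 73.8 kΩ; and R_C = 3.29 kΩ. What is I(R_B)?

ΣG = 1/3.68 + 1/33.4 + 1/73.8 + 1/3.29 = 0.6192.
R_B takes the fraction G_k/ΣG = 0.02994/0.6192 = 0.04835, so I = 7.02 × 0.04835 = 0.3394 mA.

I ≈ 0.339 mA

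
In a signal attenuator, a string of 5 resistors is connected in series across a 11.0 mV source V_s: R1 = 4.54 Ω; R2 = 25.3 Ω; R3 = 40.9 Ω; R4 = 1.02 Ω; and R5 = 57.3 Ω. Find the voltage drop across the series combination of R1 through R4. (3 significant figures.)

ΣR = 4.54 + 25.3 + 40.9 + 1.02 + 57.3 = 129.1 Ω.
R_{R1..R4} = 4.54 + 25.3 + 40.9 + 1.02 = 71.76 Ω.
Voltage divider: V = V_s · (71.76 / 129.1) = 11.0 × 0.5560 = 6.116 mV.

V ≈ 6.12 mV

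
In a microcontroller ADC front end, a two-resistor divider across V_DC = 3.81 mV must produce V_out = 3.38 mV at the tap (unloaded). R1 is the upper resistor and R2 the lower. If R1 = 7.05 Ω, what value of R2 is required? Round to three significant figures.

R2 ≈ 55.4 Ω

The divider ratio is R2/(R1+R2) = 3.38/3.81 = 0.8871.
Rearranging, R2 = R1·k/(1−k) = 7.05 × 7.860 = 55.42 Ω.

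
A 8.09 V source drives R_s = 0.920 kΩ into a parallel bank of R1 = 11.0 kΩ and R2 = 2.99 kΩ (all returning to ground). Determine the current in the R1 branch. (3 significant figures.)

Equivalent of the parallel group: R_p = 2.351 kΩ.
Node voltage V_A = V_in · R_p/(R_s + R_p) = 8.09 × 0.7187 = 5.815 V.
Branch current I = V_A/R1 = 5.815/11.0 = 0.5286 mA.

I ≈ 0.529 mA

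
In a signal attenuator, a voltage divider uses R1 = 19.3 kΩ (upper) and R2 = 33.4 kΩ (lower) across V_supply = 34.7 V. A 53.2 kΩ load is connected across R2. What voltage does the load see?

V_out ≈ 17.9 V

The load sits in parallel with R2, giving an effective lower resistance R2' = R2·R_L/(R2+R_L) = 20.52 kΩ.
Then V_out = V_supply · R2'/(R1 + R2') = 34.7 × 20.52/39.82 = 17.88 V.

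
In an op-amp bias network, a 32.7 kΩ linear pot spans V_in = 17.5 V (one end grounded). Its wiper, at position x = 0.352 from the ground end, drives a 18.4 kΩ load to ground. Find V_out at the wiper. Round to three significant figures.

The pot divides into 21.19 kΩ above the wiper and 11.51 kΩ below.
R_L loads the lower segment: effective lower R = 7.081 kΩ.
Loaded-divider output: V_out = 17.5 × 0.2505 = 4.383 V.

V_out ≈ 4.38 V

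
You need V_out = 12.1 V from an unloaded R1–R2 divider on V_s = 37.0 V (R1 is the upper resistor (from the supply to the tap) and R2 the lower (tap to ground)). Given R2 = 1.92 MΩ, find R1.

V_out/V_s = R2/(R1+R2) = 0.3270.
Rearranging, R1 = R2·(1−k)/k = 1.92 × 2.058 = 3.951 MΩ.

R1 ≈ 3.95 MΩ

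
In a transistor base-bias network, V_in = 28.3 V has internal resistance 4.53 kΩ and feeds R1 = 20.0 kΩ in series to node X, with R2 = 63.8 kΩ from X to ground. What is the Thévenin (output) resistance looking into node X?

R1' = 4.53 + 20.0 = 24.53 kΩ (source resistance + R1).
Looking into X with the source shorted: R_th = R1'·R2/(R1'+R2) = 24.53 × 63.8/88.33 = 17.72 kΩ.

R_th ≈ 17.7 kΩ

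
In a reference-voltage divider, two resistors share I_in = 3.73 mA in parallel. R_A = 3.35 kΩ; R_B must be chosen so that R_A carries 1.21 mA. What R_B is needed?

The fraction through R_A equals R_B/(R_A+R_B).
1.21/3.73 = R_B/(R_A + R_B) → R_B = R_A · (0.3244)/(1 − 0.3244) = 3.35 × 0.4802 = 1.609 kΩ.

R_B ≈ 1.61 kΩ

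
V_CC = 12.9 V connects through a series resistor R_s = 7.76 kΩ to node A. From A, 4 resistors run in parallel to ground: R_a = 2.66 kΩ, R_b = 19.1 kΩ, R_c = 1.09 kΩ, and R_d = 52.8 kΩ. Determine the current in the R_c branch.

Parallel bank: R_p = 1/(1/2.66 + 1/19.1 + 1/1.09 + 1/52.8) = 0.7328 kΩ.
V_A = 12.9 × 0.7328/8.493 = 1.113 V.
I(R_c) = V_A / R_c = 1.113/1.09 = 1.021 mA.

I ≈ 1.02 mA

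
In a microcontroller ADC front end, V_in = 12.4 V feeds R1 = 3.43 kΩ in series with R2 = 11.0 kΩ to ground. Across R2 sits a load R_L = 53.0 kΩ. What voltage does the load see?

V_out ≈ 9.01 V

First combine the lower leg with the load: R2 ‖ R_L = 9.109 kΩ.
Voltage divider with the loaded lower leg: V_out = 12.4 × 9.109/(3.43 + 9.109) = 12.4 × 0.7265 = 9.008 V.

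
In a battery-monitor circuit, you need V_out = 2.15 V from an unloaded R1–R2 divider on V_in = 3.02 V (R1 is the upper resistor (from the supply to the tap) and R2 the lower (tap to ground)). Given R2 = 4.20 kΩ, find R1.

Required fraction k = V_out/V_in = 0.7119.
Rearranging, R1 = R2·(1−k)/k = 4.20 × 0.4047 = 1.700 kΩ.

R1 ≈ 1.70 kΩ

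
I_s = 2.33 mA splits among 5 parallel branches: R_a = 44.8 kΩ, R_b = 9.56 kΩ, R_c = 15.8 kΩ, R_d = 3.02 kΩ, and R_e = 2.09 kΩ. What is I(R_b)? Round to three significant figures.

I ≈ 0.244 mA

Total conductance ΣG = 1/44.8 + 1/9.56 + 1/15.8 + 1/3.02 + 1/2.09 = 0.9998 (units of 1/kΩ).
Current divider: I(R_b) = I_s · G_k/ΣG = 2.33 × (0.1046/0.9998) = 2.33 × 0.1046 = 0.2438 mA.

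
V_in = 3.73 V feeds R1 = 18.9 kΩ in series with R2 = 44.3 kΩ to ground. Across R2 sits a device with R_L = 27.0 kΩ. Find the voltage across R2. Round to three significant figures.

V_out ≈ 1.75 V

R2 ‖ R_L = (44.3 × 27.0)/(44.3 + 27.0) = 16.78 kΩ.
Now apply the divider: V_out = 3.73 × 0.4702 = 1.754 V.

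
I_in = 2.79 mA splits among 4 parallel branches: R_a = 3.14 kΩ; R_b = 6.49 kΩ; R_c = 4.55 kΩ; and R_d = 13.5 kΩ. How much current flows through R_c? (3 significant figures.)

Conductances: ΣG = 1/3.14 + 1/6.49 + 1/4.55 + 1/13.5 = 0.7664 (1/kΩ).
Current divider: I(R_c) = I_in · G_k/ΣG = 2.79 × (0.2198/0.7664) = 2.79 × 0.2868 = 0.8001 mA.

I ≈ 0.800 mA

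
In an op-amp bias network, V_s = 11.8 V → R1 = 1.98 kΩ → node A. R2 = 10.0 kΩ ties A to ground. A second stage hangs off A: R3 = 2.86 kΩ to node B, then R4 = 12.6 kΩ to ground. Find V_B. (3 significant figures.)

V_B ≈ 7.25 V

The second stage (R3 + R4 = 15.46 kΩ) loads node A in parallel with R2.
R2 ‖ (R3+R4) = 6.072 kΩ.
First divider: V_A = V_s · 6.072/(1.98 + 6.072) = 8.898 V.
Stage 2 is unloaded, so V_B = V_A · R4/(R3+R4) = 8.898 × 12.6/15.46 = 7.252 V.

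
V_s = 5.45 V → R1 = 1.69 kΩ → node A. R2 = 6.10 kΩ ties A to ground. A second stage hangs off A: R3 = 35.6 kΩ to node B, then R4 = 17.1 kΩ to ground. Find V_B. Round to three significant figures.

Node A sees R2 in parallel with the series input of stage 2, R3 + R4 = 52.70 kΩ.
R2 ‖ (R3+R4) = 5.467 kΩ.
V_A = 5.45 × 5.467/(1.69 + 5.467) = 4.163 V.
V_B = V_A × 0.3245 = 1.351 V.

V_B ≈ 1.35 V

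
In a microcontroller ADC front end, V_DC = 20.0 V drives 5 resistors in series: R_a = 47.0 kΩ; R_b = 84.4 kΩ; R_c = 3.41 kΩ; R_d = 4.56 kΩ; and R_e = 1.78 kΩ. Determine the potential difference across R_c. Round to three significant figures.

ΣR = 47.0 + 84.4 + 3.41 + 4.56 + 1.78 = 141.2 kΩ.
Voltage divider: V = V_DC · (3.410 / 141.2) = 20.0 × 0.02416 = 0.4832 V.

V ≈ 0.483 V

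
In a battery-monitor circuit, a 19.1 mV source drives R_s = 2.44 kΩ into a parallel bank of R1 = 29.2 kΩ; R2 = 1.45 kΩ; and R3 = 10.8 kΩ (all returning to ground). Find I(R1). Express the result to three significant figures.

I ≈ 0.219 µA

Parallel bank: R_p = 1/(1/29.2 + 1/1.45 + 1/10.8) = 1.225 kΩ.
V_A by voltage divider: V_A = 19.1 × 1.225/(2.44 + 1.225) = 6.383 mV.
Branch current I = V_A/R1 = 6.383/29.2 = 0.2186 µA.
(Equivalently: I_total = 5.212 µA, then current-divider fraction G_k/ΣG = 0.04194.)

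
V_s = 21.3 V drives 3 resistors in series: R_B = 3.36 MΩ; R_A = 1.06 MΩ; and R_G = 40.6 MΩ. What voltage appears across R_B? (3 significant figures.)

Series total: ΣR = 3.36 + 1.06 + 40.6 = 45.02 MΩ.
By the voltage-divider rule, V = 21.3 × 3.360/45.02 = 1.590 V.

V ≈ 1.59 V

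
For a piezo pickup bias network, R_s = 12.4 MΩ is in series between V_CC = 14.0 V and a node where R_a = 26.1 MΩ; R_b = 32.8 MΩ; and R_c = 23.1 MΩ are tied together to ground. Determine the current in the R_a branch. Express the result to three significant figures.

I ≈ 0.224 µA

Parallel bank: R_p = 1/(1/26.1 + 1/32.8 + 1/23.1) = 8.921 MΩ.
V_A by voltage divider: V_A = 14.0 × 8.921/(12.4 + 8.921) = 5.858 V.
Branch current I = V_A/R_a = 5.858/26.1 = 0.2244 µA.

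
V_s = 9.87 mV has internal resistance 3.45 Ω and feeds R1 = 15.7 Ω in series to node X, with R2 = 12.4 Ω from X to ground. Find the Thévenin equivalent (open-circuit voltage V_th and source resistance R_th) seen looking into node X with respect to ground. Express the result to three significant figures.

R1' = 3.45 + 15.7 = 19.15 Ω (source resistance + R1).
Open-circuit (no load on X): V_th = V_s · R2/(R1' + R2) = 9.87 × 12.4/(19.15 + 12.4) = 3.879 mV.
Looking into X with the source shorted: R_th = R1'·R2/(R1'+R2) = 19.15 × 12.4/31.55 = 7.526 Ω.

V_th ≈ 3.88 mV, R_th ≈ 7.53 Ω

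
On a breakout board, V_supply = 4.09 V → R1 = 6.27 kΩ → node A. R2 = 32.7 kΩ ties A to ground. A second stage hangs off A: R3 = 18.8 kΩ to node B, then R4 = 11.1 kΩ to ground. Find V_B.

The second stage (R3 + R4 = 29.90 kΩ) loads node A in parallel with R2.
R2 ‖ (R3+R4) = 15.62 kΩ.
V_A = 4.09 × 15.62/(6.27 + 15.62) = 2.918 V.
Then the unloaded second divider: V_B = V_A × R4/(R3+R4) = 2.918 × 0.3712 = 1.083 V.

V_B ≈ 1.08 V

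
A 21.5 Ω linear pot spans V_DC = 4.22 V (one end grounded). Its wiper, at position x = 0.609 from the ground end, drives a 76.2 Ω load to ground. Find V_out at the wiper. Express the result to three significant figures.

Lower segment x·R_p = 13.09 Ω; upper segment (1−x)·R_p = 8.407 Ω.
R_L loads the lower segment: effective lower R = 11.17 Ω.
V_out = 4.22 × 11.17/(8.407 + 11.17) = 2.408 V.

V_out ≈ 2.41 V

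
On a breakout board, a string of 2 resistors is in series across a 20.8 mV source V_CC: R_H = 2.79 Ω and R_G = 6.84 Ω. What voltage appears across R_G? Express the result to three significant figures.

V ≈ 14.8 mV

Total series resistance ΣR = 2.79 + 6.84 = 9.630 Ω.
V = V_CC · R/ΣR = 20.8 × 0.7103 = 14.77 mV.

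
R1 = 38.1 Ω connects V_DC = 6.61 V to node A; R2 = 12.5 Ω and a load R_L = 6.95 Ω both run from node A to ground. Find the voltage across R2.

V_out ≈ 0.694 V

R2 ‖ R_L = (12.5 × 6.95)/(12.5 + 6.95) = 4.467 Ω.
Then V_out = V_DC · R2'/(R1 + R2') = 6.61 × 4.467/42.57 = 0.6936 V.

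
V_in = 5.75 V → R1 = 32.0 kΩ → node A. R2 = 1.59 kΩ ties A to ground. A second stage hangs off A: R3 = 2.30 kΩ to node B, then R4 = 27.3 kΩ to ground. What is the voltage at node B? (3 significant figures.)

The second stage (R3 + R4 = 29.60 kΩ) loads node A in parallel with R2.
Effective lower resistance at A: R2 ‖ 29.60 = 1.509 kΩ.
V_A = 5.75 × 1.509/(32.0 + 1.509) = 0.2589 V.
Stage 2 is unloaded, so V_B = V_A · R4/(R3+R4) = 0.2589 × 27.3/29.60 = 0.2388 V.

V_B ≈ 0.239 V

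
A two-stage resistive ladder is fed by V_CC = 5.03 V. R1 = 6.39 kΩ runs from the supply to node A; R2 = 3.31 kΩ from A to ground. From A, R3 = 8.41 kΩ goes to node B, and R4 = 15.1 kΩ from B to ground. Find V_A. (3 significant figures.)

Node A sees R2 in parallel with the series input of stage 2, R3 + R4 = 23.51 kΩ.
Effective lower resistance at A: R2 ‖ 23.51 = 2.901 kΩ.
So V_A = 5.03 × 0.3123 = 1.571 V.

V_A ≈ 1.57 V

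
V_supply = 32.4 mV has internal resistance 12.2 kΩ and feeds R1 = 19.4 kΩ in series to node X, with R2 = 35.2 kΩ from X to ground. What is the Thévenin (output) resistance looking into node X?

R1' = 12.2 + 19.4 = 31.60 kΩ (source resistance + R1).
With V_supply suppressed (replaced by a short), R_th = R1' ‖ R2 = (31.60 × 35.2)/(31.60 + 35.2) = 16.65 kΩ.

R_th ≈ 16.7 kΩ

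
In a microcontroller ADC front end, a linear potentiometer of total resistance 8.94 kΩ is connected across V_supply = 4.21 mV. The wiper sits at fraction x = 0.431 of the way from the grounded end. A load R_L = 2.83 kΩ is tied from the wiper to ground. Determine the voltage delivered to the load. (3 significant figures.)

Lower segment x·R_p = 3.853 kΩ; upper segment (1−x)·R_p = 5.087 kΩ.
Lower segment in parallel with the load: 3.853 ‖ 2.83 = 1.632 kΩ.
Loaded-divider output: V_out = 4.21 × 0.2429 = 1.022 mV.

V_out ≈ 1.02 mV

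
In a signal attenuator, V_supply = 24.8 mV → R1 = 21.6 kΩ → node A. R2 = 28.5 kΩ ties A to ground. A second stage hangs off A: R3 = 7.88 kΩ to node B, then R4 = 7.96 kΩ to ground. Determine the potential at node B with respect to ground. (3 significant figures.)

Node A sees R2 in parallel with the series input of stage 2, R3 + R4 = 15.84 kΩ.
R2 ‖ (R3+R4) = 10.18 kΩ.
First divider: V_A = V_supply · 10.18/(21.6 + 10.18) = 7.945 mV.
Then the unloaded second divider: V_B = V_A × R4/(R3+R4) = 7.945 × 0.5025 = 3.992 mV.

V_B ≈ 3.99 mV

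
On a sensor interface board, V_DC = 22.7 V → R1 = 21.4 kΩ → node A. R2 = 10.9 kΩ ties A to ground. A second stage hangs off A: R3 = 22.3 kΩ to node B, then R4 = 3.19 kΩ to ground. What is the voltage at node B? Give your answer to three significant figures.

V_B ≈ 0.747 V

The second stage (R3 + R4 = 25.49 kΩ) loads node A in parallel with R2.
Effective lower resistance at A: R2 ‖ 25.49 = 7.635 kΩ.
V_A = 22.7 × 7.635/(21.4 + 7.635) = 5.969 V.
V_B = V_A × 0.1251 = 0.7470 V.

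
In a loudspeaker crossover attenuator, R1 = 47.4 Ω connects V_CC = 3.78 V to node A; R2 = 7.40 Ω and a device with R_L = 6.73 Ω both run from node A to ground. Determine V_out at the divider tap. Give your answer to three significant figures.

V_out ≈ 0.262 V

R2 ‖ R_L = (7.40 × 6.73)/(7.40 + 6.73) = 3.525 Ω.
Now apply the divider: V_out = 3.78 × 0.06921 = 0.2616 V.
(Unloaded it would be 0.510 V; the load pulls it down.)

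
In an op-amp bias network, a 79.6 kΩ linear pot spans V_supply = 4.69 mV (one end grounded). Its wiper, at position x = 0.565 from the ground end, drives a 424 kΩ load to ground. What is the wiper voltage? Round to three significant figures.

Split the track: R_lower = x·R_p = 44.97 kΩ, R_upper = (1−x)·R_p = 34.63 kΩ.
Lower segment in parallel with the load: 44.97 ‖ 424 = 40.66 kΩ.
V_out = 4.69 × 40.66/(34.63 + 40.66) = 2.533 mV.
(Unloaded: V_out = x·V_supply = 2.65 mV.)

V_out ≈ 2.53 mV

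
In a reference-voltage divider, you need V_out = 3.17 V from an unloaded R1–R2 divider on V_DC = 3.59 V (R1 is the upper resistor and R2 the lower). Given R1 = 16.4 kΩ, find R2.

R2 ≈ 124 kΩ

The divider ratio is R2/(R1+R2) = 3.17/3.59 = 0.8830.
Rearranging, R2 = R1·k/(1−k) = 16.4 × 7.548 = 123.8 kΩ.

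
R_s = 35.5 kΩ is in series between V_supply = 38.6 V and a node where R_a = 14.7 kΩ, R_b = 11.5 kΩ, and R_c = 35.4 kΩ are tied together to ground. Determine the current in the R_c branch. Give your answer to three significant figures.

I ≈ 0.145 mA

Equivalent of the parallel group: R_p = 5.458 kΩ.
Node voltage V_A = V_supply · R_p/(R_s + R_p) = 38.6 × 0.1332 = 5.143 V.
Branch current I = V_A/R_c = 5.143/35.4 = 0.1453 mA.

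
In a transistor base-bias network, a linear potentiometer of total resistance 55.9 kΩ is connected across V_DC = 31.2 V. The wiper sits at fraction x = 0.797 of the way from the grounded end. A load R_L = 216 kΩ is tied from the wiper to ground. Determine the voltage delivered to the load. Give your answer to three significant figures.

Lower segment x·R_p = 44.55 kΩ; upper segment (1−x)·R_p = 11.35 kΩ.
R_L loads the lower segment: effective lower R = 36.93 kΩ.
Loaded-divider output: V_out = 31.2 × 0.7650 = 23.87 V.

V_out ≈ 23.9 V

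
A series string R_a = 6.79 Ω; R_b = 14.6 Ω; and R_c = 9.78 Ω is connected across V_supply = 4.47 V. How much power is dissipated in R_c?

P ≈ 0.201 W

ΣR = 31.17 Ω → I = 4.47/31.17 = 0.1434 A.
V(R_c) = I·R = 1.403 V; P = V·I = 1.403 × 0.1434 = 0.2011 W.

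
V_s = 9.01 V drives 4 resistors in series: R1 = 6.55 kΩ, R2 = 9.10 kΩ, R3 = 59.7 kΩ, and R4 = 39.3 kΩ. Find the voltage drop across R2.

Series total: ΣR = 6.55 + 9.10 + 59.7 + 39.3 = 114.7 kΩ.
Voltage divider: V = V_s · (9.100 / 114.7) = 9.01 × 0.07937 = 0.7151 V.

V ≈ 0.715 V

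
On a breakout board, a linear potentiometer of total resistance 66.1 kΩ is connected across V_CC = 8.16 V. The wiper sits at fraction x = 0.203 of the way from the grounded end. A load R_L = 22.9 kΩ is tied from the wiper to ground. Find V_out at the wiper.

Split the track: R_lower = x·R_p = 13.42 kΩ, R_upper = (1−x)·R_p = 52.68 kΩ.
(x·R_p) ‖ R_L = 8.461 kΩ.
V_out = 8.16 × 8.461/(52.68 + 8.461) = 1.129 V.

V_out ≈ 1.13 V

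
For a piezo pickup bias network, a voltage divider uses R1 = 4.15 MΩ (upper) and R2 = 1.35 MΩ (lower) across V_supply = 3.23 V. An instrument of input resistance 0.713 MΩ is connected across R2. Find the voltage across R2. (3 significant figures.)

V_out ≈ 0.326 V

First combine the lower leg with the load: R2 ‖ R_L = 0.4666 MΩ.
Voltage divider with the loaded lower leg: V_out = 3.23 × 0.4666/(4.15 + 0.4666) = 3.23 × 0.1011 = 0.3264 V.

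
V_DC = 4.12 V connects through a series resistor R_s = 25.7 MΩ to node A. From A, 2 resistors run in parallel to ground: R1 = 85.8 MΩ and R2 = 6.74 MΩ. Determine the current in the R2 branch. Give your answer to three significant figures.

I ≈ 0.120 µA

Equivalent of the parallel group: R_p = 6.249 MΩ.
V_A by voltage divider: V_A = 4.12 × 6.249/(25.7 + 6.249) = 0.8059 V.
I(R2) = V_A / R2 = 0.8059/6.74 = 0.1196 µA.
(Check via current divider: I_total = 0.1290 µA; share G_k/ΣG = 0.9272 → same result.)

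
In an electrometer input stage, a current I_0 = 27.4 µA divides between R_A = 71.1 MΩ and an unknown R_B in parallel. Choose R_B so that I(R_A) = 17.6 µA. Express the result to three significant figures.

R_B ≈ 128 MΩ

The fraction through R_A equals R_B/(R_A+R_B).
With f = 0.6423, R_B = R_A · f/(1−f) = 71.1 × 1.796 = 127.7 MΩ.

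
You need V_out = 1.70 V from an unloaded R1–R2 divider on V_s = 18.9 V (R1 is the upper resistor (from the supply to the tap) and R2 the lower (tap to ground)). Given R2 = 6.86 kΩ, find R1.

The divider ratio is R2/(R1+R2) = 1.70/18.9 = 0.08995.
So R1 = R2 · (V_s/V_out − 1) = 6.86 × (18.9/1.70 − 1) = 6.86 × 10.12 = 69.41 kΩ.

R1 ≈ 69.4 kΩ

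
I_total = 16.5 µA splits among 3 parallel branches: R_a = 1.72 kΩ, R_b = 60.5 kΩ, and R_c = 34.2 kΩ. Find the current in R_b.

I ≈ 0.435 µA

ΣG = 1/1.72 + 1/60.5 + 1/34.2 = 0.6272.
By the current-divider rule, I = I_total · G_k/ΣG = 16.5 × 0.02636 = 0.4349 µA.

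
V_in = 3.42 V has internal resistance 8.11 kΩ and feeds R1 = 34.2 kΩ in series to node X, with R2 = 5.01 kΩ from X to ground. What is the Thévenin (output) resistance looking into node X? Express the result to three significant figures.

R_th ≈ 4.48 kΩ

R1' = 8.11 + 34.2 = 42.31 kΩ (source resistance + R1).
With V_in suppressed (replaced by a short), R_th = R1' ‖ R2 = (42.31 × 5.01)/(42.31 + 5.01) = 4.480 kΩ.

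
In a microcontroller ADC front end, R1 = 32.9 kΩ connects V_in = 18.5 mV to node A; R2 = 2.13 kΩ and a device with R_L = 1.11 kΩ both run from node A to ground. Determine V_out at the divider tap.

V_out ≈ 0.401 mV

First combine the lower leg with the load: R2 ‖ R_L = 0.7297 kΩ.
Then V_out = V_in · R2'/(R1 + R2') = 18.5 × 0.7297/33.63 = 0.4014 mV.
(Unloaded it would be 1.12 mV; the load pulls it down.)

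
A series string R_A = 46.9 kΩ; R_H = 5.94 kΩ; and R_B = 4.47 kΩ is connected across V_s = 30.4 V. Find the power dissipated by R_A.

P ≈ 13.2 mW

Series current I = V_s/ΣR = 30.4/57.31 = 0.5304 mA.
P = I²R = 0.2814 × 46.9 = 13.20 mW.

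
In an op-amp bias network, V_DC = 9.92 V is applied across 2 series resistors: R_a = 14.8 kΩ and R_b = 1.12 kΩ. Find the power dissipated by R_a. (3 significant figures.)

P ≈ 5.75 mW

Series current I = V_DC/ΣR = 9.92/15.92 = 0.6231 mA.
V(R_a) = I·R = 9.222 V; P = V·I = 9.222 × 0.6231 = 5.746 mW.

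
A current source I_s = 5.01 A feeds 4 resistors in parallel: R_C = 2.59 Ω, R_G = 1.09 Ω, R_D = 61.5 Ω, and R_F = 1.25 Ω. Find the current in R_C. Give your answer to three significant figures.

Conductances: ΣG = 1/2.59 + 1/1.09 + 1/61.5 + 1/1.25 = 2.120 (1/Ω).
R_C takes the fraction G_k/ΣG = 0.3861/2.120 = 0.1821, so I = 5.01 × 0.1821 = 0.9125 A.

I ≈ 0.913 A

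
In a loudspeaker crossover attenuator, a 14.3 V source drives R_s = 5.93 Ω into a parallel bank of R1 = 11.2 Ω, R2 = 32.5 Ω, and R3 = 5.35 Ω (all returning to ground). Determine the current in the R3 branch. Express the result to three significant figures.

I ≈ 0.948 A

Parallel bank: R_p = 1/(1/11.2 + 1/32.5 + 1/5.35) = 3.258 Ω.
V_A by voltage divider: V_A = 14.3 × 3.258/(5.93 + 3.258) = 5.070 V.
I(R3) = V_A / R3 = 5.070/5.35 = 0.9477 A.
(Equivalently: I_total = 1.556 A, then current-divider fraction G_k/ΣG = 0.6089.)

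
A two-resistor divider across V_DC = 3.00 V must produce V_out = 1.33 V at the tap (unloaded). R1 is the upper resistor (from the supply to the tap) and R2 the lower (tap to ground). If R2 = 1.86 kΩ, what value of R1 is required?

Required fraction k = V_out/V_DC = 0.4433.
Rearranging, R1 = R2·(1−k)/k = 1.86 × 1.256 = 2.335 kΩ.

R1 ≈ 2.34 kΩ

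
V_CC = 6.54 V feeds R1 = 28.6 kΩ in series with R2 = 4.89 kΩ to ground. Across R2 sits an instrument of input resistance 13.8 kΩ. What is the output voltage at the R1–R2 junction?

V_out ≈ 0.733 V

The load sits in parallel with R2, giving an effective lower resistance R2' = R2·R_L/(R2+R_L) = 3.611 kΩ.
Now apply the divider: V_out = 6.54 × 0.1121 = 0.7331 V.
(Unloaded it would be 0.955 V; the load pulls it down.)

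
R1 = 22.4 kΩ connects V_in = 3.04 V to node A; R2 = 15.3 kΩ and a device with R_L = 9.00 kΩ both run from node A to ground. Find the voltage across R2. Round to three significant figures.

V_out ≈ 0.614 V

First combine the lower leg with the load: R2 ‖ R_L = 5.667 kΩ.
Now apply the divider: V_out = 3.04 × 0.2019 = 0.6138 V.
(Unloaded it would be 1.23 V; the load pulls it down.)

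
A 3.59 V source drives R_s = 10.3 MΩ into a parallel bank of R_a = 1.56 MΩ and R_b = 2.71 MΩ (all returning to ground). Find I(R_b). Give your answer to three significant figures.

I ≈ 0.116 µA

Combine the parallel branches: R_p = (1/1.56 + 1/2.71)⁻¹ = 0.9901 MΩ.
Node voltage V_A = V_in · R_p/(R_s + R_p) = 3.59 × 0.08769 = 0.3148 V.
Branch current I = V_A/R_b = 0.3148/2.71 = 0.1162 µA.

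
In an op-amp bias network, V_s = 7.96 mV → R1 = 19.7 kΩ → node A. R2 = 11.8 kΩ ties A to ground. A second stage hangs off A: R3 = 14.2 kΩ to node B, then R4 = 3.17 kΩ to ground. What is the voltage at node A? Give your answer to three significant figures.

The second stage (R3 + R4 = 17.37 kΩ) loads node A in parallel with R2.
R2 ‖ (R3+R4) = 7.027 kΩ.
First divider: V_A = V_s · 7.027/(19.7 + 7.027) = 2.093 mV.

V_A ≈ 2.09 mV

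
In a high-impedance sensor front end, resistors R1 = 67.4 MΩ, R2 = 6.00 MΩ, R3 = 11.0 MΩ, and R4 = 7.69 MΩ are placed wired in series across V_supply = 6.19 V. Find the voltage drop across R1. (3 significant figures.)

V ≈ 4.53 V

Series total: ΣR = 67.4 + 6.00 + 11.0 + 7.69 = 92.09 MΩ.
By the voltage-divider rule, V = 6.19 × 67.40/92.09 = 4.530 V.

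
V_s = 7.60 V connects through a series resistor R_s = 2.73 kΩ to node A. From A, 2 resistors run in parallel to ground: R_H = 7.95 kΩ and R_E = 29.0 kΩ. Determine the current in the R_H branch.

I ≈ 0.665 mA

Equivalent of the parallel group: R_p = 6.240 kΩ.
V_A = 7.60 × 6.240/8.970 = 5.287 V.
Branch current I = V_A/R_H = 5.287/7.95 = 0.6650 mA.
(Equivalently: I_total = 0.8473 mA, then current-divider fraction G_k/ΣG = 0.7848.)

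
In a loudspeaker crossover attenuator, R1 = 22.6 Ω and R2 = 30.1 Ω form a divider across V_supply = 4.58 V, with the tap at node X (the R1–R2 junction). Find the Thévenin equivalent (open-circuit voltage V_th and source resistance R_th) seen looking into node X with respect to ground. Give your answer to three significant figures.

V_th ≈ 2.62 V, R_th ≈ 12.9 Ω

Open-circuit (no load on X): V_th = V_supply · R2/(R1 + R2) = 4.58 × 30.1/(22.60 + 30.1) = 2.616 V.
With V_supply suppressed (replaced by a short), R_th = R1 ‖ R2 = (22.60 × 30.1)/(22.60 + 30.1) = 12.91 Ω.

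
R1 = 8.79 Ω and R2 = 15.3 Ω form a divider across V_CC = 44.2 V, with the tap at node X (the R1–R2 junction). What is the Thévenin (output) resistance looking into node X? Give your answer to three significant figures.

R_th ≈ 5.58 Ω

With V_CC suppressed (replaced by a short), R_th = R1 ‖ R2 = (8.790 × 15.3)/(8.790 + 15.3) = 5.583 Ω.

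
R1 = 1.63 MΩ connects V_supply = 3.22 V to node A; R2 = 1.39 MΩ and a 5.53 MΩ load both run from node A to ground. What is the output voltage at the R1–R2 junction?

V_out ≈ 1.31 V

The load sits in parallel with R2, giving an effective lower resistance R2' = R2·R_L/(R2+R_L) = 1.111 MΩ.
Voltage divider with the loaded lower leg: V_out = 3.22 × 1.111/(1.63 + 1.111) = 3.22 × 0.4053 = 1.305 V.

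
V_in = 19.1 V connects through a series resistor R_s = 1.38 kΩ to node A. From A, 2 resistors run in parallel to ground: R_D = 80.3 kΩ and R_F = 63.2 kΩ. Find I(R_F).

I ≈ 0.291 mA

Parallel bank: R_p = 1/(1/80.3 + 1/63.2) = 35.37 kΩ.
V_A by voltage divider: V_A = 19.1 × 35.37/(1.38 + 35.37) = 18.38 V.
I(R_F) = V_A / R_F = 18.38/63.2 = 0.2909 mA.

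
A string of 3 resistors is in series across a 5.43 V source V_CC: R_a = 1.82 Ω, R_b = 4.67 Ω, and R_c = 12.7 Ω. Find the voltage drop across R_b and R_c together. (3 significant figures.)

ΣR = 1.82 + 4.67 + 12.7 = 19.19 Ω.
R_{R_b..R_c} = 4.67 + 12.7 = 17.37 Ω.
By the voltage-divider rule, V = 5.43 × 17.37/19.19 = 4.915 V.

V ≈ 4.92 V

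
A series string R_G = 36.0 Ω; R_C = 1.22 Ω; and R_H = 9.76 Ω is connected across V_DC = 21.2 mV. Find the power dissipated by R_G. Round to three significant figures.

P ≈ 7.33 µW

Series current I = V_DC/ΣR = 21.2/46.98 = 0.4513 mA.
P = I²R = 0.2036 × 36.0 = 7.331 µW.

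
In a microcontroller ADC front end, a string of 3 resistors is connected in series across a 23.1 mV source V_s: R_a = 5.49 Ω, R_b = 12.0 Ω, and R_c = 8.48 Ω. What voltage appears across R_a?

ΣR = 5.49 + 12.0 + 8.48 = 25.97 Ω.
By the voltage-divider rule, V = 23.1 × 5.490/25.97 = 4.883 mV.

V ≈ 4.88 mV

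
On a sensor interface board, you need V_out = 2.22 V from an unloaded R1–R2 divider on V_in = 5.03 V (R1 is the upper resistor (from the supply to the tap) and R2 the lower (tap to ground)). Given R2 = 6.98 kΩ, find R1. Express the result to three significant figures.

The divider ratio is R2/(R1+R2) = 2.22/5.03 = 0.4414.
R1 = R2·(1/k − 1) = 6.98 × 1.266 = 8.835 kΩ.

R1 ≈ 8.84 kΩ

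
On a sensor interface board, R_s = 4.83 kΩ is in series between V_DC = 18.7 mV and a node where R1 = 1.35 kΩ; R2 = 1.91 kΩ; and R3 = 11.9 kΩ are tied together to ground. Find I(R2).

I ≈ 1.30 µA

Equivalent of the parallel group: R_p = 0.7417 kΩ.
V_A by voltage divider: V_A = 18.7 × 0.7417/(4.83 + 0.7417) = 2.489 mV.
Branch current I = V_A/R2 = 2.489/1.91 = 1.303 µA.
(Equivalently: I_total = 3.356 µA, then current-divider fraction G_k/ΣG = 0.3883.)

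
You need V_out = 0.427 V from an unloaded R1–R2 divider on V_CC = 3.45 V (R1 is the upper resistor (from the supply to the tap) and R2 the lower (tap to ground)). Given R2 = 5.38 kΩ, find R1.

The divider ratio is R2/(R1+R2) = 0.427/3.45 = 0.1238.
So R1 = R2 · (V_CC/V_out − 1) = 5.38 × (3.45/0.427 − 1) = 5.38 × 7.080 = 38.09 kΩ.

R1 ≈ 38.1 kΩ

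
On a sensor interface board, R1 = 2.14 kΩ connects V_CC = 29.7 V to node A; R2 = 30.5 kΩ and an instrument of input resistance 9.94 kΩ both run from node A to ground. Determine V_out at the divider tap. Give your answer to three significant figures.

V_out ≈ 23.1 V

First combine the lower leg with the load: R2 ‖ R_L = 7.497 kΩ.
Voltage divider with the loaded lower leg: V_out = 29.7 × 7.497/(2.14 + 7.497) = 29.7 × 0.7779 = 23.10 V.
(Unloaded it would be 27.8 V; the load pulls it down.)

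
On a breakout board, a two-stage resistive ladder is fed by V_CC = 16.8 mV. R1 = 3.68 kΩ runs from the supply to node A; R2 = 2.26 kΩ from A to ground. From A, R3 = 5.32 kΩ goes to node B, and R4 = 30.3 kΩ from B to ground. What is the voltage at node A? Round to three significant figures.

The second stage (R3 + R4 = 35.62 kΩ) loads node A in parallel with R2.
R2 ‖ (R3+R4) = 2.125 kΩ.
V_A = 16.8 × 2.125/(3.68 + 2.125) = 6.150 mV.

V_A ≈ 6.15 mV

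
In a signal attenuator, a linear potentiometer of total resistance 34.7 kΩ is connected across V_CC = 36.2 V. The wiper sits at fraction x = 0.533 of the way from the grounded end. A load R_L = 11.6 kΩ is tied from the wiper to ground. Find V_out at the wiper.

Lower segment x·R_p = 18.50 kΩ; upper segment (1−x)·R_p = 16.20 kΩ.
(x·R_p) ‖ R_L = 7.129 kΩ.
Then V_out = V_CC · 7.129/(16.20 + 7.129) = 11.06 V.
(Unloaded: V_out = x·V_CC = 19.3 V.)

V_out ≈ 11.1 V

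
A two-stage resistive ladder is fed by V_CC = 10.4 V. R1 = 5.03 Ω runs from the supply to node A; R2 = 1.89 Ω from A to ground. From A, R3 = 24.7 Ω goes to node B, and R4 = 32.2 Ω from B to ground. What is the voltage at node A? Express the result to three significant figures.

Node A sees R2 in parallel with the series input of stage 2, R3 + R4 = 56.90 Ω.
Effective lower resistance at A: R2 ‖ 56.90 = 1.829 Ω.
First divider: V_A = V_CC · 1.829/(5.03 + 1.829) = 2.773 V.

V_A ≈ 2.77 V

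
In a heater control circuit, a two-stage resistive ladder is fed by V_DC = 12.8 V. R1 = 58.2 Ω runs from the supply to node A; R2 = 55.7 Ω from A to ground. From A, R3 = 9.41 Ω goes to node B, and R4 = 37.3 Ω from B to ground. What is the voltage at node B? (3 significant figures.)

The second stage (R3 + R4 = 46.71 Ω) loads node A in parallel with R2.
R2 ‖ (R3+R4) = 25.41 Ω.
First divider: V_A = V_DC · 25.41/(58.2 + 25.41) = 3.890 V.
Then the unloaded second divider: V_B = V_A × R4/(R3+R4) = 3.890 × 0.7985 = 3.106 V.

V_B ≈ 3.11 V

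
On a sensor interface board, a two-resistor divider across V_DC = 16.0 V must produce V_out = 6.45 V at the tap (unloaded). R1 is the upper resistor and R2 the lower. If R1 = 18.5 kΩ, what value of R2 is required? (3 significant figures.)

R2 ≈ 12.5 kΩ

The divider ratio is R2/(R1+R2) = 6.45/16.0 = 0.4031.
Rearranging, R2 = R1·k/(1−k) = 18.5 × 0.6754 = 12.49 kΩ.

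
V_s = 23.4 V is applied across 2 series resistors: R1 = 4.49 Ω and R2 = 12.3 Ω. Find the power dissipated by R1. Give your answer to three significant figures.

Series current I = V_s/ΣR = 23.4/16.79 = 1.394 A.
V(R1) = I·R = 6.258 V; P = V·I = 6.258 × 1.394 = 8.721 W.

P ≈ 8.72 W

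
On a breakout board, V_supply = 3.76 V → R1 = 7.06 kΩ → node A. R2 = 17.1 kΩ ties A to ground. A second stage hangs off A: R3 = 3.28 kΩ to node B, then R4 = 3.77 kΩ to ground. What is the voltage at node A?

Node A sees R2 in parallel with the series input of stage 2, R3 + R4 = 7.050 kΩ.
Effective lower resistance at A: R2 ‖ 7.050 = 4.992 kΩ.
V_A = 3.76 × 4.992/(7.06 + 4.992) = 1.557 V.

V_A ≈ 1.56 V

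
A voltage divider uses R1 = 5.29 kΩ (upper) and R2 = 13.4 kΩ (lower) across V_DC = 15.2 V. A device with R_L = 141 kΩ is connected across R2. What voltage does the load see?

R2 ‖ R_L = (13.4 × 141)/(13.4 + 141) = 12.24 kΩ.
Voltage divider with the loaded lower leg: V_out = 15.2 × 12.24/(5.29 + 12.24) = 15.2 × 0.6982 = 10.61 V.

V_out ≈ 10.6 V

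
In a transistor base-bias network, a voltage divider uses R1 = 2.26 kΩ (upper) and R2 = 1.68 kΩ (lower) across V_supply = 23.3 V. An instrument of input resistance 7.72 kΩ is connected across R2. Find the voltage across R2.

R2 ‖ R_L = (1.68 × 7.72)/(1.68 + 7.72) = 1.380 kΩ.
Now apply the divider: V_out = 23.3 × 0.3791 = 8.833 V.
(Unloaded it would be 9.94 V; the load pulls it down.)

V_out ≈ 8.83 V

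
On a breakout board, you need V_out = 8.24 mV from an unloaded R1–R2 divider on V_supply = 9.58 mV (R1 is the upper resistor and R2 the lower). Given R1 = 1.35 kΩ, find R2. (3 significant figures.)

The divider ratio is R2/(R1+R2) = 8.24/9.58 = 0.8601.
R2 = R1 · 0.8601/(1 − 0.8601) = 8.301 kΩ.

R2 ≈ 8.30 kΩ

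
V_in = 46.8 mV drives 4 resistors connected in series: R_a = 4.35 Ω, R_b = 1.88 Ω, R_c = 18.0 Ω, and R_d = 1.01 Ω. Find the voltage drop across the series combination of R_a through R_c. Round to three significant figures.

V ≈ 44.9 mV

ΣR = 4.35 + 1.88 + 18.0 + 1.01 = 25.24 Ω.
R_{R_a..R_c} = 4.35 + 1.88 + 18.0 = 24.23 Ω.
By the voltage-divider rule, V = 46.8 × 24.23/25.24 = 44.93 mV.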